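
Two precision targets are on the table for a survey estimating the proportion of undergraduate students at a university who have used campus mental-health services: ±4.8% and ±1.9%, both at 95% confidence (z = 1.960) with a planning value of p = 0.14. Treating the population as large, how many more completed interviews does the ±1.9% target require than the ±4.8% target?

At ±4.8%: n = 1.960² × 0.1204 / 0.048² ≈ 200.75 → 201.
At ±1.9%: n = 1.960² × 0.1204 / 0.019² ≈ 1281.24 → 1282.
Additional respondents: 1282 − 201 = 1081.

1081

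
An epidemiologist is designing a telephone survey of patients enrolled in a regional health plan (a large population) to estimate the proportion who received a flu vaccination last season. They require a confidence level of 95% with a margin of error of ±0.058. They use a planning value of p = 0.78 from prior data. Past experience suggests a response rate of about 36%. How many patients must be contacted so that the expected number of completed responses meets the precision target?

For 95% confidence, z = 1.96.
Completed interviews needed: n₀ = 1.96² × 0.1716 / 0.058² ≈ 195.96 → 196.
At a 36% response rate, contacts needed = 196 / 0.36 ≈ 544.44 → 545.

545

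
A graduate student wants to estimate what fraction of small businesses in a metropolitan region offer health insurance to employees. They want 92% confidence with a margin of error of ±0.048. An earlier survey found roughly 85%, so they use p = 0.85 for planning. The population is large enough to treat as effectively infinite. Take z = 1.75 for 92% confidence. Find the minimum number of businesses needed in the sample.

With p = 0.85, p(1−p) = 0.1275.
n = z²·p(1−p)/E² = 1.75² × 0.1275 / 0.048² = 3.0625 × 0.1275 / 0.002304 ≈ 169.47.
Rounding up gives n = 170.

170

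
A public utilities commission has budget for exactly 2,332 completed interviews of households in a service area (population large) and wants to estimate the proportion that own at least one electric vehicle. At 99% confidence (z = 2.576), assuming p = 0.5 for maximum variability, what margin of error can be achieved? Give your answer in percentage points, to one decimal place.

2.7

SE(p̂) = √[p(1−p)/n] = √[0.2500/2332] = 0.01035.
E = z × SE = 2.576 × 0.01035 = 0.02667, or 2.7 percentage points.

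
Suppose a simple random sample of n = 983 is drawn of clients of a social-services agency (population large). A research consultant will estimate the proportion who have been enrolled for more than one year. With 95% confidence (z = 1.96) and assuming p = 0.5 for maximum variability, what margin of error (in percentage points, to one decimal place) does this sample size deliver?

3.1

SE(p̂) = √[p(1−p)/n] = √[0.2500/983] = 0.01595.
E = z × SE = 1.96 × 0.01595 = 0.03126, or 3.1 percentage points.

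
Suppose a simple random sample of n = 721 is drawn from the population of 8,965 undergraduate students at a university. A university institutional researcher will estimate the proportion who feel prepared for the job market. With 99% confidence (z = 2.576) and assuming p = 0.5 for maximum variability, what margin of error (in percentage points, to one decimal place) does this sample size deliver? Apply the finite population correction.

Finite-population factor: (N−n)/(N−1) = (8965−721)/(8965−1) = 0.9197.
SE(p̂) = √[p(1−p)/n · (N−n)/(N−1)] = √[0.2500/721 × 0.9197] = 0.01786.
E = z × SE = 2.576 × 0.01786 = 0.04600 ≈ 4.6 percentage points.

4.6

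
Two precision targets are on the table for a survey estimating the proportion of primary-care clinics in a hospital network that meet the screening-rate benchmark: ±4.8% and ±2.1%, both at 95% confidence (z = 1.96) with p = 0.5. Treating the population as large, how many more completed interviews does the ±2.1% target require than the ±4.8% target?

1761

At ±4.8%: n = 1.96² × 0.2500 / 0.048² ≈ 416.84 → 417.
At ±2.1%: n = 1.96² × 0.2500 / 0.021² ≈ 2177.78 → 2178.
Additional respondents: 2178 − 417 = 1761.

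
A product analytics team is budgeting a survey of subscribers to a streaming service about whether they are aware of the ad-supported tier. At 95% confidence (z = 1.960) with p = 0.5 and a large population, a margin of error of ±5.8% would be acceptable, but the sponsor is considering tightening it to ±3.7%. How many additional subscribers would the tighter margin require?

416

At ±5.8%: n = 1.960² × 0.2500 / 0.058² ≈ 285.49 → 286.
At ±3.7%: n = 1.960² × 0.2500 / 0.037² ≈ 701.53 → 702.
Additional respondents: 702 − 286 = 416.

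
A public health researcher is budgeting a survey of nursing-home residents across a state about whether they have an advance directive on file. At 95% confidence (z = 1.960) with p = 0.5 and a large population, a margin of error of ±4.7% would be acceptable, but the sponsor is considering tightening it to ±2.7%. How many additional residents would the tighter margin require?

At ±4.7%: n = 1.960² × 0.2500 / 0.047² ≈ 434.77 → 435.
At ±2.7%: n = 1.960² × 0.2500 / 0.027² ≈ 1317.42 → 1318.
Additional respondents: 1318 − 435 = 883.

883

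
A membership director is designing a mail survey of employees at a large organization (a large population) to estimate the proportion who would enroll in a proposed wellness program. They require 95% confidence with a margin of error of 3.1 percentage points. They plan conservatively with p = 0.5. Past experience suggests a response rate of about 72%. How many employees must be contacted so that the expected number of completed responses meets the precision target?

For 95% confidence, z = 1.960.
Completed interviews needed: n₀ = 1.960² × 0.2500 / 0.031² ≈ 999.38 → 1000.
At a 72% response rate, contacts needed = 1000 / 0.72 ≈ 1388.89 → 1389.

1389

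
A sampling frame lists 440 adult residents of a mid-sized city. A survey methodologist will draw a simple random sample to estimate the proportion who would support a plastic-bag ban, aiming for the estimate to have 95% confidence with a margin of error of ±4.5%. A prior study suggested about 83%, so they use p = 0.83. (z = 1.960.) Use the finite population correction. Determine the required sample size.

167

Unadjusted: n₀ = 1.960² × 0.83 × 0.17 / 0.045² ≈ 267.68, so n₀ = 268.
Finite population correction with N = 440: n = n₀ / (1 + (n₀−1)/N) = 268 / (1 + 267/440) = 268 / 1.6068 ≈ 166.79.
Rounding up, n = 167.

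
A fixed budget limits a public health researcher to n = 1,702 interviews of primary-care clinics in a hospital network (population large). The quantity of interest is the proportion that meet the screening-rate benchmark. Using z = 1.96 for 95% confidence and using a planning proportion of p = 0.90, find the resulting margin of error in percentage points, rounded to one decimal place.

1.4

SE(p̂) = √[p(1−p)/n] = √[0.0900/1702] = 0.00727.
E = z × SE = 1.96 × 0.00727 = 0.01425, or 1.4 percentage points.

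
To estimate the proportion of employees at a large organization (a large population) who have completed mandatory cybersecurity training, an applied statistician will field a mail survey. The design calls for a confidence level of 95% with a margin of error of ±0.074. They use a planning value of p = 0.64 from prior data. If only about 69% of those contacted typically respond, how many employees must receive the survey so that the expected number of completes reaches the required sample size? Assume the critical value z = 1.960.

235

Completed interviews needed: n₀ = 1.960² × 0.2304 / 0.074² ≈ 161.63 → 162.
At a 69% response rate, contacts needed = 162 / 0.69 ≈ 234.78 → 235.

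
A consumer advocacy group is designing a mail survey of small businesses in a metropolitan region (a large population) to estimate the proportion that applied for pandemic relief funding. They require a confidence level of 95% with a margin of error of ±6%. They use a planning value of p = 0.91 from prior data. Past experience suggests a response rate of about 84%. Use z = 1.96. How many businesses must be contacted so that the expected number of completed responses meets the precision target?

105

Completed interviews needed: n₀ = 1.96² × 0.0819 / 0.060² ≈ 87.40 → 88.
At an 84% response rate, contacts needed = 88 / 0.84 ≈ 104.76 → 105.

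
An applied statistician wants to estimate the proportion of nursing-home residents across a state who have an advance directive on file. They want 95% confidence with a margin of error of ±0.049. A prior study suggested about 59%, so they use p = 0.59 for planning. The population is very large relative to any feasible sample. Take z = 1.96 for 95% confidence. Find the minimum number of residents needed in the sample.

388

With p = 0.59, p(1−p) = 0.2419.
n = z²·p(1−p)/E² = 1.96² × 0.2419 / 0.049² = 3.8416 × 0.2419 / 0.002401 ≈ 387.04.
Rounding up gives n = 388.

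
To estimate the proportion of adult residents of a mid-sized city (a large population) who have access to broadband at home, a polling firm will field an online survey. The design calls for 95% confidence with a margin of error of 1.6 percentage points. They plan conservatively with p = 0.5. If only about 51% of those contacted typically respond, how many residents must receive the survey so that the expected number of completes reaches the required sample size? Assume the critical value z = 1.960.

7357

Completed interviews needed: n₀ = 1.960² × 0.2500 / 0.016² ≈ 3751.56 → 3752.
At a 51% response rate, contacts needed = 3752 / 0.51 ≈ 7356.86 → 7357.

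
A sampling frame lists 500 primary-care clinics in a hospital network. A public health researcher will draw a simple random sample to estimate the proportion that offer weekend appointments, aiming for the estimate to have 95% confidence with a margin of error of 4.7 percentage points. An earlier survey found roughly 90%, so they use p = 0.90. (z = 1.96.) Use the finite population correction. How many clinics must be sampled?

120

Unadjusted: n₀ = 1.96² × 0.90 × 0.10 / 0.047² ≈ 156.52, so n₀ = 157.
Finite population correction with N = 500: n = n₀ / (1 + (n₀−1)/N) = 157 / (1 + 156/500) = 157 / 1.3120 ≈ 119.66.
Rounding up, n = 120.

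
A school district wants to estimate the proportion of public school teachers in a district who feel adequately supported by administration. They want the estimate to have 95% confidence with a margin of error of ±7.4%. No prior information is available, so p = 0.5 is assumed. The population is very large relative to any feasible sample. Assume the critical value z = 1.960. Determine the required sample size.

With p = 0.5, p(1−p) = 0.25.
n = z²·p(1−p)/E² = 1.960² × 0.2500 / 0.074² = 3.8416 × 0.2500 / 0.005476 ≈ 175.38.
Rounding up gives n = 176.

176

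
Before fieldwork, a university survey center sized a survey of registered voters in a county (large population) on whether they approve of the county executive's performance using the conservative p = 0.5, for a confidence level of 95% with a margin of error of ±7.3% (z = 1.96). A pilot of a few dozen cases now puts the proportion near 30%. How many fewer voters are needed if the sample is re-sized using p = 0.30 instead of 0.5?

Conservative (p = 0.5): n = 1.96² × 0.25 / 0.073² ≈ 180.22 → 181.
Using p = 0.30: p(1−p) = 0.2100, so n = 1.96² × 0.2100 / 0.073² ≈ 151.39 → 152.
Reduction: 181 − 152 = 29.

29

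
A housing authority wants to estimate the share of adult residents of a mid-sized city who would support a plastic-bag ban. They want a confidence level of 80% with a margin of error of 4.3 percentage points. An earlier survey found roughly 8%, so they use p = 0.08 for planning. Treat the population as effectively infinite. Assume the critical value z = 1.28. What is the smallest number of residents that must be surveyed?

With p = 0.08, p(1−p) = 0.0736.
n = z²·p(1−p)/E² = 1.28² × 0.0736 / 0.043² = 1.6384 × 0.0736 / 0.001849 ≈ 65.22.
Rounding up gives n = 66.

66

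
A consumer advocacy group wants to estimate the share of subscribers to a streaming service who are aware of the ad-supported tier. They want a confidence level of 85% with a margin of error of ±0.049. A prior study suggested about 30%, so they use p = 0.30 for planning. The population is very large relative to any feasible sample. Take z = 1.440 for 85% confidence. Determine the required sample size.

With p = 0.30, p(1−p) = 0.2100.
n = z²·p(1−p)/E² = 1.440² × 0.2100 / 0.049² = 2.0736 × 0.2100 / 0.002401 ≈ 181.36.
Rounding up gives n = 182.

182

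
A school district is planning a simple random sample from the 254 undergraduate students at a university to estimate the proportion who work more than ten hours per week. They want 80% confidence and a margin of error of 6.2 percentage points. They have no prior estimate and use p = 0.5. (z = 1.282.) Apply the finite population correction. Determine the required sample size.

Unadjusted: n₀ = 1.282² × 0.50 × 0.50 / 0.062² ≈ 106.89, so n₀ = 107.
Finite population correction with N = 254: n = n₀ / (1 + (n₀−1)/N) = 107 / (1 + 106/254) = 107 / 1.4173 ≈ 75.49.
Rounding up, n = 76.

76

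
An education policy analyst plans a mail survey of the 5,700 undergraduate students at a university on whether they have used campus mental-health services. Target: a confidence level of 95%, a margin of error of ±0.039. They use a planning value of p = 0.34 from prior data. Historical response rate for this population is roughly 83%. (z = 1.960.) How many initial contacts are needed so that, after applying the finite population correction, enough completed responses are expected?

Completed interviews needed (unadjusted): n₀ = 1.960² × 0.2244 / 0.039² ≈ 566.77 → 567.
FPC for N = 5,700: n = 567 / (1 + 566/5700) = 567 / 1.0993 ≈ 515.78 → 516.
At an 83% response rate, contacts needed = 516 / 0.83 ≈ 621.69 → 622.

622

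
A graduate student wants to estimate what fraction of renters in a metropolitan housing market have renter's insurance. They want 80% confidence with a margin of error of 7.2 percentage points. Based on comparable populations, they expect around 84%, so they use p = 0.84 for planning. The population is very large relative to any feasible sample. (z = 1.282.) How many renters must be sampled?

With p = 0.84, p(1−p) = 0.1344.
n = z²·p(1−p)/E² = 1.282² × 0.1344 / 0.072² = 1.6435 × 0.1344 / 0.005184 ≈ 42.61.
Rounding up gives n = 43.

43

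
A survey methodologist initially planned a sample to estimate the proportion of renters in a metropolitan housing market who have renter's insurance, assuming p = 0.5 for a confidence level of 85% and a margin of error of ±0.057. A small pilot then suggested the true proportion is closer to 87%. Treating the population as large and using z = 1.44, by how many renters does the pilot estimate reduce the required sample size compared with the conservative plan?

Conservative (p = 0.5): n = 1.44² × 0.25 / 0.057² ≈ 159.56 → 160.
Using p = 0.87: p(1−p) = 0.1131, so n = 1.44² × 0.1131 / 0.057² ≈ 72.18 → 73.
Reduction: 160 − 73 = 87.

87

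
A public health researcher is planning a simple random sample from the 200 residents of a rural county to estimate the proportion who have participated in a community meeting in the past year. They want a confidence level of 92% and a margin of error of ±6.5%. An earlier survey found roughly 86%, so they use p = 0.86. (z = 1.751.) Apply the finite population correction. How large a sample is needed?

62

Unadjusted: n₀ = 1.751² × 0.86 × 0.14 / 0.065² ≈ 87.37, so n₀ = 88.
Finite population correction with N = 200: n = n₀ / (1 + (n₀−1)/N) = 88 / (1 + 87/200) = 88 / 1.4350 ≈ 61.32.
Rounding up, n = 62.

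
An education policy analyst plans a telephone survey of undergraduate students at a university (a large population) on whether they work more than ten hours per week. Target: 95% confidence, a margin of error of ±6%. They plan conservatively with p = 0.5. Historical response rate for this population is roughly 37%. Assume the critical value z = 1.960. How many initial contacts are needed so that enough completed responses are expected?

722

Completed interviews needed: n₀ = 1.960² × 0.2500 / 0.060² ≈ 266.78 → 267.
At a 37% response rate, contacts needed = 267 / 0.37 ≈ 721.62 → 722.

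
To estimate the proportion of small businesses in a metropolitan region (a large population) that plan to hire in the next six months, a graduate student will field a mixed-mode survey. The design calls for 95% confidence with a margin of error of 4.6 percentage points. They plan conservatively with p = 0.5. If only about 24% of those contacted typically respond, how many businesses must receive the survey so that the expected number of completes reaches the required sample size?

1892

For 95% confidence, z = 1.960.
Completed interviews needed: n₀ = 1.960² × 0.2500 / 0.046² ≈ 453.88 → 454.
At a 24% response rate, contacts needed = 454 / 0.24 ≈ 1891.67 → 1892.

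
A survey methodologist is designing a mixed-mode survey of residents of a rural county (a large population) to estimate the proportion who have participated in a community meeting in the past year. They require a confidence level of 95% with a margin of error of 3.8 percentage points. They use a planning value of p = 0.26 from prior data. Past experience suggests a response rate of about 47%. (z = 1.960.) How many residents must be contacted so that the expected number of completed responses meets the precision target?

Completed interviews needed: n₀ = 1.960² × 0.1924 / 0.038² ≈ 511.86 → 512.
At a 47% response rate, contacts needed = 512 / 0.47 ≈ 1089.36 → 1090.

1090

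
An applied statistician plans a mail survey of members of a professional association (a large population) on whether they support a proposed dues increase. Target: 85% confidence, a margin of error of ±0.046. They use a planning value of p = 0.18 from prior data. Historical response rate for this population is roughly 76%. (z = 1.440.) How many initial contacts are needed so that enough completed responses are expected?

191

Completed interviews needed: n₀ = 1.440² × 0.1476 / 0.046² ≈ 144.64 → 145.
At a 76% response rate, contacts needed = 145 / 0.76 ≈ 190.79 → 191.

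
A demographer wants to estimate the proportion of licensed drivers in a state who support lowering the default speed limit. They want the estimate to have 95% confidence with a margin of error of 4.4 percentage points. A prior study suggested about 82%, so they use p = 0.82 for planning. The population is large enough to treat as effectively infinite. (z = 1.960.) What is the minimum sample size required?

293

With p = 0.82, p(1−p) = 0.1476.
n = z²·p(1−p)/E² = 1.960² × 0.1476 / 0.044² = 3.8416 × 0.1476 / 0.001936 ≈ 292.88.
Rounding up gives n = 293.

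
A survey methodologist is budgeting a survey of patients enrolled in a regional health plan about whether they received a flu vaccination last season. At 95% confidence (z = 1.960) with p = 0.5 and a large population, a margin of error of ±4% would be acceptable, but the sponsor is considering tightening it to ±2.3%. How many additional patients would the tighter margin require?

At ±4%: n = 1.960² × 0.2500 / 0.040² ≈ 600.25 → 601.
At ±2.3%: n = 1.960² × 0.2500 / 0.023² ≈ 1815.50 → 1816.
Additional respondents: 1816 − 601 = 1215.

1215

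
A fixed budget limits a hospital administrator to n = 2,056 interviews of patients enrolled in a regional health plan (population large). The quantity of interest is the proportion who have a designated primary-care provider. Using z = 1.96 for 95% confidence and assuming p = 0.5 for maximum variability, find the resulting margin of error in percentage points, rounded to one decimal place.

SE(p̂) = √[p(1−p)/n] = √[0.2500/2056] = 0.01103.
E = z × SE = 1.96 × 0.01103 = 0.02161, or 2.2 percentage points.

2.2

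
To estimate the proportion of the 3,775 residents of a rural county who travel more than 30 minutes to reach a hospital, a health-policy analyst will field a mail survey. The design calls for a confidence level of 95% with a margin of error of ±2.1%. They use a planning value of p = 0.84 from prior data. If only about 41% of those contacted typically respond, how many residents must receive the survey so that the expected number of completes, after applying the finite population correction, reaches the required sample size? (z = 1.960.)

2181

Completed interviews needed (unadjusted): n₀ = 1.960² × 0.1344 / 0.021² ≈ 1170.77 → 1171.
FPC for N = 3,775: n = 1171 / (1 + 1170/3775) = 1171 / 1.3099 ≈ 893.94 → 894.
At a 41% response rate, contacts needed = 894 / 0.41 ≈ 2180.49 → 2181.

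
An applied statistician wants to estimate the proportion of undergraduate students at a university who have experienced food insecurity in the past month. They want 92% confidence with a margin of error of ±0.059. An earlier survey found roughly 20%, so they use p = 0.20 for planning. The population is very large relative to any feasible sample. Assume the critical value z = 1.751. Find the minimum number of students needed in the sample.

With p = 0.20, p(1−p) = 0.1600.
n = z²·p(1−p)/E² = 1.751² × 0.1600 / 0.059² = 3.0660 × 0.1600 / 0.003481 ≈ 140.93.
Rounding up gives n = 141.

141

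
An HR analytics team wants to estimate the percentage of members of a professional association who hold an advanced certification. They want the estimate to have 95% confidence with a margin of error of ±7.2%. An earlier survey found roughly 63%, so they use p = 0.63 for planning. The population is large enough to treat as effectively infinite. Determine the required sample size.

For 95% confidence, z = 1.960.
With p = 0.63, p(1−p) = 0.2331.
n = z²·p(1−p)/E² = 1.960² × 0.2331 / 0.072² = 3.8416 × 0.2331 / 0.005184 ≈ 172.74.
Rounding up gives n = 173.

173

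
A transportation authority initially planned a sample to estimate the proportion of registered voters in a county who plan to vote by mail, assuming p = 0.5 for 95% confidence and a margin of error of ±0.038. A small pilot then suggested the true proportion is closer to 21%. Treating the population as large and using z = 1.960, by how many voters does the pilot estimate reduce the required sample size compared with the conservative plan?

Conservative (p = 0.5): n = 1.960² × 0.25 / 0.038² ≈ 665.10 → 666.
Using p = 0.21: p(1−p) = 0.1659, so n = 1.960² × 0.1659 / 0.038² ≈ 441.36 → 442.
Reduction: 666 − 442 = 224.

224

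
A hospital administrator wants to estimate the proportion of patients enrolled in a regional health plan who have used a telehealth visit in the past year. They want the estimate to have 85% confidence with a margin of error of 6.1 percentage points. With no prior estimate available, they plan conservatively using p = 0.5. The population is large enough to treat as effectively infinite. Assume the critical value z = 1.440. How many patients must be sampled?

140

With p = 0.5, p(1−p) = 0.25.
n = z²·p(1−p)/E² = 1.440² × 0.2500 / 0.061² = 2.0736 × 0.2500 / 0.003721 ≈ 139.32.
Rounding up gives n = 140.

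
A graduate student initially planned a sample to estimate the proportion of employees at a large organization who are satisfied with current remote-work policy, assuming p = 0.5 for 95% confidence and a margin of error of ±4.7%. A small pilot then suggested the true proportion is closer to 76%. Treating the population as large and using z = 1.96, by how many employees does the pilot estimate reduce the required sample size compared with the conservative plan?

Conservative (p = 0.5): n = 1.96² × 0.25 / 0.047² ≈ 434.77 → 435.
Using p = 0.76: p(1−p) = 0.1824, so n = 1.96² × 0.1824 / 0.047² ≈ 317.21 → 318.
Reduction: 435 − 318 = 117.

117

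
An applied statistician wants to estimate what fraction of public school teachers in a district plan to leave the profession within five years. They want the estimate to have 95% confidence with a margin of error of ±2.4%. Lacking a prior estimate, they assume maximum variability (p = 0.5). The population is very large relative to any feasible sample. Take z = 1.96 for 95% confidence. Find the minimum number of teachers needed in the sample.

1668

With p = 0.5, p(1−p) = 0.25.
n = z²·p(1−p)/E² = 1.96² × 0.2500 / 0.024² = 3.8416 × 0.2500 / 0.000576 ≈ 1667.36.
Rounding up gives n = 1668.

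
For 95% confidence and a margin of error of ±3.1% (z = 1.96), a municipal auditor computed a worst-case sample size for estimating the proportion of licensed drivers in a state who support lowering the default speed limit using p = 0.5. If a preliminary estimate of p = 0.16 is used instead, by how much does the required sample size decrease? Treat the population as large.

Conservative (p = 0.5): n = 1.96² × 0.25 / 0.031² ≈ 999.38 → 1000.
Using p = 0.16: p(1−p) = 0.1344, so n = 1.96² × 0.1344 / 0.031² ≈ 537.26 → 538.
Reduction: 1000 − 538 = 462.

462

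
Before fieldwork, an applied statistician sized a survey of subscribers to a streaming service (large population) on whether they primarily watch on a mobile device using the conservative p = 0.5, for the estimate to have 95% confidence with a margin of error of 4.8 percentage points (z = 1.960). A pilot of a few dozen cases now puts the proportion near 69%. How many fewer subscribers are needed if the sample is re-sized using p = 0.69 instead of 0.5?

60

Conservative (p = 0.5): n = 1.960² × 0.25 / 0.048² ≈ 416.84 → 417.
Using p = 0.69: p(1−p) = 0.2139, so n = 1.960² × 0.2139 / 0.048² ≈ 356.65 → 357.
Reduction: 417 − 357 = 60.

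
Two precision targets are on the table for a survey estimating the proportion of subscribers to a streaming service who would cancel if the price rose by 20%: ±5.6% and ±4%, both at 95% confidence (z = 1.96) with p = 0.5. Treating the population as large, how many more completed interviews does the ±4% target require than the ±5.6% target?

294

At ±5.6%: n = 1.96² × 0.2500 / 0.056² ≈ 306.25 → 307.
At ±4%: n = 1.96² × 0.2500 / 0.040² ≈ 600.25 → 601.
Additional respondents: 601 − 307 = 294.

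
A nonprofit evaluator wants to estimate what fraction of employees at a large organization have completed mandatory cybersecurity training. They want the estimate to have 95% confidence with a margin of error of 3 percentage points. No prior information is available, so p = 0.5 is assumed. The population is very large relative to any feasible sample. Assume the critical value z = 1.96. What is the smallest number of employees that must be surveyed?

1068

With p = 0.5, p(1−p) = 0.25.
n = z²·p(1−p)/E² = 1.96² × 0.2500 / 0.030² = 3.8416 × 0.2500 / 0.000900 ≈ 1067.11.
Rounding up gives n = 1068.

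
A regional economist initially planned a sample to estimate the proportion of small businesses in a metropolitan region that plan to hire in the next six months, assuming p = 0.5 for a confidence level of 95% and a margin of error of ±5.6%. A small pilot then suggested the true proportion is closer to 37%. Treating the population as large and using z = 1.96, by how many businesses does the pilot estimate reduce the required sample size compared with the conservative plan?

21

Conservative (p = 0.5): n = 1.96² × 0.25 / 0.056² ≈ 306.25 → 307.
Using p = 0.37: p(1−p) = 0.2331, so n = 1.96² × 0.2331 / 0.056² ≈ 285.55 → 286.
Reduction: 307 − 286 = 21.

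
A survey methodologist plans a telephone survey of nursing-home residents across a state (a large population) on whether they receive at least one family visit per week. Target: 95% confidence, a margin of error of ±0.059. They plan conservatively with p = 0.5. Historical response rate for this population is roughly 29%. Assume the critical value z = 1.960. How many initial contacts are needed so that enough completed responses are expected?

952

Completed interviews needed: n₀ = 1.960² × 0.2500 / 0.059² ≈ 275.90 → 276.
At a 29% response rate, contacts needed = 276 / 0.29 ≈ 951.72 → 952.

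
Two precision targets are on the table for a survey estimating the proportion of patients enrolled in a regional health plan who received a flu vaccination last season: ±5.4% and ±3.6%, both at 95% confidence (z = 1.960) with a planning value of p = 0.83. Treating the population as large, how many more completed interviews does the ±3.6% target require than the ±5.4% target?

233

At ±5.4%: n = 1.960² × 0.1411 / 0.054² ≈ 185.89 → 186.
At ±3.6%: n = 1.960² × 0.1411 / 0.036² ≈ 418.25 → 419.
Additional respondents: 419 − 186 = 233.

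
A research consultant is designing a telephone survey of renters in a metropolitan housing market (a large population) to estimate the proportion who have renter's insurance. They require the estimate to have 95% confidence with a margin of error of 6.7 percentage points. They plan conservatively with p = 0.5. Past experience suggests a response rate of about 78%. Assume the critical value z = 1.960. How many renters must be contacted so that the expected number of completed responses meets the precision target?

Completed interviews needed: n₀ = 1.960² × 0.2500 / 0.067² ≈ 213.95 → 214.
At a 78% response rate, contacts needed = 214 / 0.78 ≈ 274.36 → 275.

275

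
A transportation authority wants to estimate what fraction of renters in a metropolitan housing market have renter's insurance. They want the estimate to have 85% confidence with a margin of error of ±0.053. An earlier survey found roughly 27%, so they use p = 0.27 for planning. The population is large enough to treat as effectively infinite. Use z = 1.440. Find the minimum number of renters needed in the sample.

146

With p = 0.27, p(1−p) = 0.1971.
n = z²·p(1−p)/E² = 1.440² × 0.1971 / 0.053² = 2.0736 × 0.1971 / 0.002809 ≈ 145.50.
Rounding up gives n = 146.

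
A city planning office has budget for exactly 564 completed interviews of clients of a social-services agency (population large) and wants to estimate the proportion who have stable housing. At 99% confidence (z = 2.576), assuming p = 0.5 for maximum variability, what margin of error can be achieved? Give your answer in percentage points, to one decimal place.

5.4

SE(p̂) = √[p(1−p)/n] = √[0.2500/564] = 0.02105.
E = z × SE = 2.576 × 0.02105 = 0.05423, or 5.4 percentage points.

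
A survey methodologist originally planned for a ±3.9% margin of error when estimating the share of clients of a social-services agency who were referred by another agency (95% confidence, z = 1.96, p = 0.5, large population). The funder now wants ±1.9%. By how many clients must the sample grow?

At ±3.9%: n = 1.96² × 0.2500 / 0.039² ≈ 631.43 → 632.
At ±1.9%: n = 1.96² × 0.2500 / 0.019² ≈ 2660.39 → 2661.
Additional respondents: 2661 − 632 = 2029.

2029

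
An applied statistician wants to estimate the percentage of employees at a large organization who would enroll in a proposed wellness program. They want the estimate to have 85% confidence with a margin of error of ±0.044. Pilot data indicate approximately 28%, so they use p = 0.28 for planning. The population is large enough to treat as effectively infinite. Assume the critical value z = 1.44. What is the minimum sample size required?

With p = 0.28, p(1−p) = 0.2016.
n = z²·p(1−p)/E² = 1.44² × 0.2016 / 0.044² = 2.0736 × 0.2016 / 0.001936 ≈ 215.93.
Rounding up gives n = 216.

216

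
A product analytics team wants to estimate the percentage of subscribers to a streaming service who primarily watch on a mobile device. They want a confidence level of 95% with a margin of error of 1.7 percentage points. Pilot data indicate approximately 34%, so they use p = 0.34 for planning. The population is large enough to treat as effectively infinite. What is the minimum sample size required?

2983

For 95% confidence, z = 1.960.
With p = 0.34, p(1−p) = 0.2244.
n = z²·p(1−p)/E² = 1.960² × 0.2244 / 0.017² = 3.8416 × 0.2244 / 0.000289 ≈ 2982.89.
Rounding up gives n = 2983.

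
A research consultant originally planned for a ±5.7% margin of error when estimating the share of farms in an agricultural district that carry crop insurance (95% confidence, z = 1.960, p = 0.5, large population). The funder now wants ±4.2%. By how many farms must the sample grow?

At ±5.7%: n = 1.960² × 0.2500 / 0.057² ≈ 295.60 → 296.
At ±4.2%: n = 1.960² × 0.2500 / 0.042² ≈ 544.44 → 545.
Additional respondents: 545 − 296 = 249.

249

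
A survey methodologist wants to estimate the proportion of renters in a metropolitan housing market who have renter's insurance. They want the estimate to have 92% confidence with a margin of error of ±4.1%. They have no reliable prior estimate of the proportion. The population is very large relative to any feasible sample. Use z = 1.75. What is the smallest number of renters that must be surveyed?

456

With no prior estimate, use p = 0.5, giving p(1−p) = 0.25.
n = z²·p(1−p)/E² = 1.75² × 0.2500 / 0.041² = 3.0625 × 0.2500 / 0.001681 ≈ 455.46.
Rounding up gives n = 456.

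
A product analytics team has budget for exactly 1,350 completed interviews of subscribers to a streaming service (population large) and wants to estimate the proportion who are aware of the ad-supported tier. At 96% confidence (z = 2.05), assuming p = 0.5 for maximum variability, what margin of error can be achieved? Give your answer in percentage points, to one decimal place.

2.8

SE(p̂) = √[p(1−p)/n] = √[0.2500/1350] = 0.01361.
E = z × SE = 2.05 × 0.01361 = 0.02790, or 2.8 percentage points.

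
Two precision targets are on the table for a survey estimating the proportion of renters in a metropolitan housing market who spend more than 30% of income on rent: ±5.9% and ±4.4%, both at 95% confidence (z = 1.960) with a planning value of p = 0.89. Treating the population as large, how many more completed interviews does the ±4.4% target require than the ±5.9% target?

At ±5.9%: n = 1.960² × 0.0979 / 0.059² ≈ 108.04 → 109.
At ±4.4%: n = 1.960² × 0.0979 / 0.044² ≈ 194.26 → 195.
Additional respondents: 195 − 109 = 86.

86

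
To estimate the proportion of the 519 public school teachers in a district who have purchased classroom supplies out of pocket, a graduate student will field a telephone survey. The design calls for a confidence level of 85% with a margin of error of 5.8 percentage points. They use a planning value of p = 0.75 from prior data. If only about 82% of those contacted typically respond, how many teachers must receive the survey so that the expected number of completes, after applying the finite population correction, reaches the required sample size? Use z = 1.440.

116

Completed interviews needed (unadjusted): n₀ = 1.440² × 0.1875 / 0.058² ≈ 115.58 → 116.
FPC for N = 519: n = 116 / (1 + 115/519) = 116 / 1.2216 ≈ 94.96 → 95.
At an 82% response rate, contacts needed = 95 / 0.82 ≈ 115.85 → 116.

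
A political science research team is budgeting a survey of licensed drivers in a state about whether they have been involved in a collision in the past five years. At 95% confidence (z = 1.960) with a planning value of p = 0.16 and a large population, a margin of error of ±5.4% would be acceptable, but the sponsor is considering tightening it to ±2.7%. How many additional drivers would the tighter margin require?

531

At ±5.4%: n = 1.960² × 0.1344 / 0.054² ≈ 177.06 → 178.
At ±2.7%: n = 1.960² × 0.1344 / 0.027² ≈ 708.25 → 709.
Additional respondents: 709 − 178 = 531.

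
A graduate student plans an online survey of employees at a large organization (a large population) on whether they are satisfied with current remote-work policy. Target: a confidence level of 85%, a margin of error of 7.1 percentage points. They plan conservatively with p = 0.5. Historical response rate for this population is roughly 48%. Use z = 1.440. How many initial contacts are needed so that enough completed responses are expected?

215

Completed interviews needed: n₀ = 1.440² × 0.2500 / 0.071² ≈ 102.84 → 103.
At a 48% response rate, contacts needed = 103 / 0.48 ≈ 214.58 → 215.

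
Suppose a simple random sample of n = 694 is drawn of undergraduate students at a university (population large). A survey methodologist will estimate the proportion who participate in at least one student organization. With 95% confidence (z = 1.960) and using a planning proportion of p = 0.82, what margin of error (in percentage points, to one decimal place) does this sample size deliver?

2.9

SE(p̂) = √[p(1−p)/n] = √[0.1476/694] = 0.01458.
E = z × SE = 1.960 × 0.01458 = 0.02858, or 2.9 percentage points.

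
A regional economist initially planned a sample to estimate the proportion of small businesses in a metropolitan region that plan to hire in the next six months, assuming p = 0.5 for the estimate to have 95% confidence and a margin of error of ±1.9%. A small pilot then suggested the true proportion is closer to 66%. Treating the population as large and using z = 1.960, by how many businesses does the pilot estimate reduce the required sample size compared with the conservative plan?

273

Conservative (p = 0.5): n = 1.960² × 0.25 / 0.019² ≈ 2660.39 → 2661.
Using p = 0.66: p(1−p) = 0.2244, so n = 1.960² × 0.2244 / 0.019² ≈ 2387.96 → 2388.
Reduction: 2661 − 2388 = 273.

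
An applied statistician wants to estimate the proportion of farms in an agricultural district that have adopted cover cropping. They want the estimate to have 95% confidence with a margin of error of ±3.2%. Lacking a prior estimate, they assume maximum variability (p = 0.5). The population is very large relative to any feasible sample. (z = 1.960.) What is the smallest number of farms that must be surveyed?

With p = 0.5, p(1−p) = 0.25.
n = z²·p(1−p)/E² = 1.960² × 0.2500 / 0.032² = 3.8416 × 0.2500 / 0.001024 ≈ 937.89.
Rounding up gives n = 938.

938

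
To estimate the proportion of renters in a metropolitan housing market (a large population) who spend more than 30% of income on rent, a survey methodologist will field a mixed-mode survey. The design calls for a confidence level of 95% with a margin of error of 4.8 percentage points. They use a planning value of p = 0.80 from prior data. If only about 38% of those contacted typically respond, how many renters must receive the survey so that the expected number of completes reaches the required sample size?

703

For 95% confidence, z = 1.96.
Completed interviews needed: n₀ = 1.96² × 0.1600 / 0.048² ≈ 266.78 → 267.
At a 38% response rate, contacts needed = 267 / 0.38 ≈ 702.63 → 703.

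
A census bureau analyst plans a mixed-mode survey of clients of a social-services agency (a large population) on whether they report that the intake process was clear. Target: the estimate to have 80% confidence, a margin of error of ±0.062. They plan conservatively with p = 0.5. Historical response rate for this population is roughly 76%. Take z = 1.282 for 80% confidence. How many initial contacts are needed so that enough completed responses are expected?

141

Completed interviews needed: n₀ = 1.282² × 0.2500 / 0.062² ≈ 106.89 → 107.
At a 76% response rate, contacts needed = 107 / 0.76 ≈ 140.79 → 141.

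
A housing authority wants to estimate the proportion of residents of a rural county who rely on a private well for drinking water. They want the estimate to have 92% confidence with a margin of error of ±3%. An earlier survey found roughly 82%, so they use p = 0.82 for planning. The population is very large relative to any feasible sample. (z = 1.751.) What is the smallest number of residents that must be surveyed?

With p = 0.82, p(1−p) = 0.1476.
n = z²·p(1−p)/E² = 1.751² × 0.1476 / 0.030² = 3.0660 × 0.1476 / 0.000900 ≈ 502.82.
Rounding up gives n = 503.

503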